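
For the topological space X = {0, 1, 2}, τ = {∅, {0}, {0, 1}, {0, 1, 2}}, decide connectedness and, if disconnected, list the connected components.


(X, τ) is connected.

Find clopen sets (U ∈ τ with X ∖ U ∈ τ):
  U = ∅, X ∖ U = {0, 1, 2} — both open, so U is clopen.
  U = {0, 1, 2}, X ∖ U = ∅ — both open, so U is clopen.
Only trivial clopens (∅ and X) exist, so (X, τ) is connected.
Compute connected components by grouping points that agree on all clopens:
  component: {0, 1, 2}


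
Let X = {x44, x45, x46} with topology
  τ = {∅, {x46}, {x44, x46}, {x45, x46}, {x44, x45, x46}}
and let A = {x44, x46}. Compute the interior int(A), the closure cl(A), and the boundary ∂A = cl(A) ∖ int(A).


int(A) = {x44, x46}, cl(A) = {x44, x45, x46}, ∂A = {x45}.

Closed sets in (X, τ) are complements of opens:
  closed(X, τ) = {∅, {x44}, {x45}, {x44, x45}, {x44, x45, x46}}.
int(A) = ⋃ {U ∈ τ : U ⊆ A}. Opens contained in A: ∅, {x46}, {x44, x46}.
Taking the union of these: int(A) = {x44, x46}.
cl(A) = ⋂ {C closed : A ⊆ C}. Closed sets containing A: {x44, x45, x46}.
Intersecting these: cl(A) = {x44, x45, x46}.
∂A = cl(A) ∖ int(A) = {x44, x45, x46} ∖ {x44, x46} = {x45}.


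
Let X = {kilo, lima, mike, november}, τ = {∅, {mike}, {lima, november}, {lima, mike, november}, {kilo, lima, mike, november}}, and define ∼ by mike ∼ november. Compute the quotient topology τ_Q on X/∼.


X/∼ = {[kilo], [lima], [mike=november]}; |τ_Q| = 3.

Equivalence classes: [kilo], [lima], [mike=november].
Quotient map π: X → X/∼ sends kilo ↦ [kilo], lima ↦ [lima], mike ↦ [mike=november], november ↦ [mike=november].
For each subset V ⊆ X/∼, compute π^{-1}(V) ⊆ X and check whether π^{-1}(V) ∈ τ. V is open in τ_Q iff π^{-1}(V) ∈ τ.
  V = {}: π^{-1}(V) = ∅ ∈ τ ✓.
  V = {[kilo]}: π^{-1}(V) = {kilo} ∉ τ ✗.
  V = {[lima]}: π^{-1}(V) = {lima} ∉ τ ✗.
  V = {[kilo], [lima]}: π^{-1}(V) = {kilo, lima} ∉ τ ✗.
  V = {[mike=november]}: π^{-1}(V) = {mike, november} ∉ τ ✗.
  V = {[kilo], [mike=november]}: π^{-1}(V) = {kilo, mike, november} ∉ τ ✗.
  V = {[lima], [mike=november]}: π^{-1}(V) = {lima, mike, november} ∈ τ ✓.
  V = {[kilo], [lima], [mike=november]}: π^{-1}(V) = {kilo, lima, mike, november} ∈ τ ✓.
Open sets in the quotient: τ_Q = {{}, {[lima], [mike=november]}, {[kilo], [lima], [mike=november]}} (3 elements).


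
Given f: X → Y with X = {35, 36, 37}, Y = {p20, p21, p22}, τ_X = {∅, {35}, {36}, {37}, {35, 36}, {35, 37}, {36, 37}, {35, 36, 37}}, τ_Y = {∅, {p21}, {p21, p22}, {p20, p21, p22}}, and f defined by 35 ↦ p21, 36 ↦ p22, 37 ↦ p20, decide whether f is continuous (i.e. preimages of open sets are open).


f IS continuous.

Compute f^{-1}(U) for each U ∈ τ_Y:
  U = ∅: f^{-1}(U) = ∅ ∈ τ_X ✓.
  U = {p21}: f^{-1}(U) = {35} ∈ τ_X ✓.
  U = {p21, p22}: f^{-1}(U) = {35, 36} ∈ τ_X ✓.
  U = {p20, p21, p22}: f^{-1}(U) = {35, 36, 37} ∈ τ_X ✓.
Every preimage lies in τ_X, so f IS continuous.


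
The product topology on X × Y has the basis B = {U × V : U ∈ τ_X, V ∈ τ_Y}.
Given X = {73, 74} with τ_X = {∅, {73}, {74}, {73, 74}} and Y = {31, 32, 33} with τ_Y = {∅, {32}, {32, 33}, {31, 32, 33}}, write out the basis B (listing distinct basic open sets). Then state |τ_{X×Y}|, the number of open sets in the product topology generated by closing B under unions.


Basis B = {∅ × ∅, {73} × {32}, {74} × {32}, {73} × {32, 33}, {73, 74} × {32}, {74} × {32, 33}, {73} × {31, 32, 33}, {74} × {31, 32, 33}, {73, 74} × {32, 33}, {73, 74} × {31, 32, 33}}; |τ_{X×Y}| = 16.

Enumerate products U × V with U ∈ τ_X, V ∈ τ_Y (deduplicated):
  ∅ × ∅ = {} (∅)
  {73} × {32} = {(73,32)}
  {74} × {32} = {(74,32)}
  {73} × {32, 33} = {(73,32), (73,33)}
  {73, 74} × {32} = {(73,32), (74,32)}
  {74} × {32, 33} = {(74,32), (74,33)}
  {73} × {31, 32, 33} = {(73,31), (73,32), (73,33)}
  {74} × {31, 32, 33} = {(74,31), (74,32), (74,33)}
  {73, 74} × {32, 33} = {(73,32), (73,33), (74,32), (74,33)}
  {73, 74} × {31, 32, 33} = {(73,31), (73,32), (73,33), (74,31), (74,32), (74,33)}
These 10 distinct sets form the basis B.
Close under arbitrary unions to get τ_{X×Y}; counting gives |τ_{X×Y}| = 16.


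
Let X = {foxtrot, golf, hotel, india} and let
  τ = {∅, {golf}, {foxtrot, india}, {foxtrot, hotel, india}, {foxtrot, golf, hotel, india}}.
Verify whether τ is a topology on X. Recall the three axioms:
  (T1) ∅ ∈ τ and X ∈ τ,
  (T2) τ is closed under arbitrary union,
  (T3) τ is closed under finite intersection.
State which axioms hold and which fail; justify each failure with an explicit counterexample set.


τ is NOT a topology on X.

Axiom (T1): ∅ ∈ τ? Yes; X ∈ τ? Yes.
Axiom (T2/T3): check pairwise unions and intersections of members of τ.
Counterexample for (T2): {golf} ∪ {foxtrot, india} = {foxtrot, golf, india} ∉ τ. Therefore τ is NOT a topology.


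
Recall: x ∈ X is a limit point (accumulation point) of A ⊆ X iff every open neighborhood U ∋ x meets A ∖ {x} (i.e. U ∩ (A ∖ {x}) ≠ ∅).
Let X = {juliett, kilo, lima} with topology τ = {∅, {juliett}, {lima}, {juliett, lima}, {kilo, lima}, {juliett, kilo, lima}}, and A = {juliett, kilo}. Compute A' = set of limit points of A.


A' = ∅

For each x ∈ X, list the open sets U ∈ τ with x ∈ U, then check whether U ∩ (A ∖ {x}) ≠ ∅ for every such U.
  x = juliett: open {juliett} ∋ x has {juliett} ∩ (A ∖ {juliett}) = ∅, so x is NOT a limit point.
  x = kilo: open {kilo, lima} ∋ x has {kilo, lima} ∩ (A ∖ {kilo}) = ∅, so x is NOT a limit point.
  x = lima: open {lima} ∋ x has {lima} ∩ (A ∖ {lima}) = ∅, so x is NOT a limit point.
Collecting: A' = ∅.


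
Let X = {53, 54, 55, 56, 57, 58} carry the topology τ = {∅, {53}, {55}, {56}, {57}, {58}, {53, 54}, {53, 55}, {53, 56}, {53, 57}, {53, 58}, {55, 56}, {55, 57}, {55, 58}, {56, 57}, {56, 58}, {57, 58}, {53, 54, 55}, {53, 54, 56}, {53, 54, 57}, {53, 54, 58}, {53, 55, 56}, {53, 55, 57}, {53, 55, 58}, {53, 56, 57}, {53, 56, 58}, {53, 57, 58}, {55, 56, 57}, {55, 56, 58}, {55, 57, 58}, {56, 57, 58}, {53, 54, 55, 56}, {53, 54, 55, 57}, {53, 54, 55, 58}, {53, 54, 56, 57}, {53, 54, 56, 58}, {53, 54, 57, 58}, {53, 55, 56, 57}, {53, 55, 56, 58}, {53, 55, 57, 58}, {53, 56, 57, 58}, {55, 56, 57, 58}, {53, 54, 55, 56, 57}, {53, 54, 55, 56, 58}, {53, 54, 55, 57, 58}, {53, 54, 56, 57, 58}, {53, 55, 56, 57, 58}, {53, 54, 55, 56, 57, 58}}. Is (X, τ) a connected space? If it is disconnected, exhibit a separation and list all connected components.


(X, τ) is disconnected; components = [{55}, {56}, {57}, {58}, {53, 54}].

Find clopen sets (U ∈ τ with X ∖ U ∈ τ):
  U = ∅, X ∖ U = {53, 54, 55, 56, 57, 58} — both open, so U is clopen.
  U = {55}, X ∖ U = {53, 54, 56, 57, 58} — both open, so U is clopen.
  U = {56}, X ∖ U = {53, 54, 55, 57, 58} — both open, so U is clopen.
  U = {57}, X ∖ U = {53, 54, 55, 56, 58} — both open, so U is clopen.
  U = {58}, X ∖ U = {53, 54, 55, 56, 57} — both open, so U is clopen.
  U = {53, 54}, X ∖ U = {55, 56, 57, 58} — both open, so U is clopen.
  U = {55, 56}, X ∖ U = {53, 54, 57, 58} — both open, so U is clopen.
  U = {55, 57}, X ∖ U = {53, 54, 56, 58} — both open, so U is clopen.
  U = {55, 58}, X ∖ U = {53, 54, 56, 57} — both open, so U is clopen.
  U = {56, 57}, X ∖ U = {53, 54, 55, 58} — both open, so U is clopen.
  U = {56, 58}, X ∖ U = {53, 54, 55, 57} — both open, so U is clopen.
  U = {57, 58}, X ∖ U = {53, 54, 55, 56} — both open, so U is clopen.
  U = {53, 54, 55}, X ∖ U = {56, 57, 58} — both open, so U is clopen.
  U = {53, 54, 56}, X ∖ U = {55, 57, 58} — both open, so U is clopen.
  U = {53, 54, 57}, X ∖ U = {55, 56, 58} — both open, so U is clopen.
  U = {53, 54, 58}, X ∖ U = {55, 56, 57} — both open, so U is clopen.
  U = {55, 56, 57}, X ∖ U = {53, 54, 58} — both open, so U is clopen.
  U = {55, 56, 58}, X ∖ U = {53, 54, 57} — both open, so U is clopen.
  U = {55, 57, 58}, X ∖ U = {53, 54, 56} — both open, so U is clopen.
  U = {56, 57, 58}, X ∖ U = {53, 54, 55} — both open, so U is clopen.
  U = {53, 54, 55, 56}, X ∖ U = {57, 58} — both open, so U is clopen.
  U = {53, 54, 55, 57}, X ∖ U = {56, 58} — both open, so U is clopen.
  U = {53, 54, 55, 58}, X ∖ U = {56, 57} — both open, so U is clopen.
  U = {53, 54, 56, 57}, X ∖ U = {55, 58} — both open, so U is clopen.
  U = {53, 54, 56, 58}, X ∖ U = {55, 57} — both open, so U is clopen.
  U = {53, 54, 57, 58}, X ∖ U = {55, 56} — both open, so U is clopen.
  U = {55, 56, 57, 58}, X ∖ U = {53, 54} — both open, so U is clopen.
  U = {53, 54, 55, 56, 57}, X ∖ U = {58} — both open, so U is clopen.
  U = {53, 54, 55, 56, 58}, X ∖ U = {57} — both open, so U is clopen.
  U = {53, 54, 55, 57, 58}, X ∖ U = {56} — both open, so U is clopen.
  U = {53, 54, 56, 57, 58}, X ∖ U = {55} — both open, so U is clopen.
  U = {53, 54, 55, 56, 57, 58}, X ∖ U = ∅ — both open, so U is clopen.
Nontrivial clopen(s) exist: e.g. {55, 57, 58}. So (X, τ) is disconnected.
Compute connected components by grouping points that agree on all clopens:
  component: {55}
  component: {56}
  component: {57}
  component: {58}
  component: {53, 54}


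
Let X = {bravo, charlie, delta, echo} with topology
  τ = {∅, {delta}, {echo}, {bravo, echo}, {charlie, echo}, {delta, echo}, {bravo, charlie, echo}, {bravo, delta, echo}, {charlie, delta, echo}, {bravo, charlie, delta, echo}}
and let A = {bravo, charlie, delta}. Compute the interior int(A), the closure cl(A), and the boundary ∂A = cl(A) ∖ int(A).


int(A) = {delta}, cl(A) = {bravo, charlie, delta}, ∂A = {bravo, charlie}.

Closed sets in (X, τ) are complements of opens:
  closed(X, τ) = {∅, {bravo}, {charlie}, {delta}, {bravo, charlie}, {bravo, delta}, {charlie, delta}, {bravo, charlie, delta}, {bravo, charlie, echo}, {bravo, charlie, delta, echo}}.
int(A) = ⋃ {U ∈ τ : U ⊆ A}. Opens contained in A: ∅, {delta}.
Taking the union of these: int(A) = {delta}.
cl(A) = ⋂ {C closed : A ⊆ C}. Closed sets containing A: {bravo, charlie, delta}, {bravo, charlie, delta, echo}.
Intersecting these: cl(A) = {bravo, charlie, delta}.
∂A = cl(A) ∖ int(A) = {bravo, charlie, delta} ∖ {delta} = {bravo, charlie}.


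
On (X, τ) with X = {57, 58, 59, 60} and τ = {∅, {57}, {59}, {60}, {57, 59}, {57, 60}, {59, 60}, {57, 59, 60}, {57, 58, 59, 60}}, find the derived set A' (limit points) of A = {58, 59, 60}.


A' = {58}

For each x ∈ X, list the open sets U ∈ τ with x ∈ U, then check whether U ∩ (A ∖ {x}) ≠ ∅ for every such U.
  x = 57: open {57} ∋ x has {57} ∩ (A ∖ {57}) = ∅, so x is NOT a limit point.
  x = 58: opens ∋ x are {57, 58, 59, 60}; each meets A ∖ {58}, so x IS a limit point.
  x = 59: open {59} ∋ x has {59} ∩ (A ∖ {59}) = ∅, so x is NOT a limit point.
  x = 60: open {60} ∋ x has {60} ∩ (A ∖ {60}) = ∅, so x is NOT a limit point.
Collecting: A' = {58}.


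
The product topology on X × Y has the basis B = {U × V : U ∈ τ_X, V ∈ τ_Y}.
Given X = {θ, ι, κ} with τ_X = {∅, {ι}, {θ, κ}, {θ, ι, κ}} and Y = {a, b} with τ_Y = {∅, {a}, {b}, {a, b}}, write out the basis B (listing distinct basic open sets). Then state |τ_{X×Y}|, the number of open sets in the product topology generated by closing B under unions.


Basis B = {∅ × ∅, {ι} × {a}, {ι} × {b}, {θ, κ} × {a}, {θ, κ} × {b}, {ι} × {a, b}, {θ, ι, κ} × {a}, {θ, ι, κ} × {b}, {θ, κ} × {a, b}, {θ, ι, κ} × {a, b}}; |τ_{X×Y}| = 16.

Enumerate products U × V with U ∈ τ_X, V ∈ τ_Y (deduplicated):
  ∅ × ∅ = {} (∅)
  {ι} × {a} = {(ι,a)}
  {ι} × {b} = {(ι,b)}
  {θ, κ} × {a} = {(θ,a), (κ,a)}
  {θ, κ} × {b} = {(θ,b), (κ,b)}
  {ι} × {a, b} = {(ι,a), (ι,b)}
  {θ, ι, κ} × {a} = {(θ,a), (ι,a), (κ,a)}
  {θ, ι, κ} × {b} = {(θ,b), (ι,b), (κ,b)}
  {θ, κ} × {a, b} = {(θ,a), (θ,b), (κ,a), (κ,b)}
  {θ, ι, κ} × {a, b} = {(θ,a), (θ,b), (ι,a), (ι,b), (κ,a), (κ,b)}
These 10 distinct sets form the basis B.
Close under arbitrary unions to get τ_{X×Y}; counting gives |τ_{X×Y}| = 16.


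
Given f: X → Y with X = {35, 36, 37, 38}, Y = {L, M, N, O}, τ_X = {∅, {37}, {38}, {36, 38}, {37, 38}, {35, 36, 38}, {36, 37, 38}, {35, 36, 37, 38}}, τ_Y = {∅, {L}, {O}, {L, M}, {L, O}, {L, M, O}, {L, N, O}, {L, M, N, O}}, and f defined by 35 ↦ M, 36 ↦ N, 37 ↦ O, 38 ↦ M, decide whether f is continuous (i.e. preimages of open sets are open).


f is NOT continuous.

Compute f^{-1}(U) for each U ∈ τ_Y:
  U = ∅: f^{-1}(U) = ∅ ∈ τ_X ✓.
  U = {L}: f^{-1}(U) = ∅ ∈ τ_X ✓.
  U = {O}: f^{-1}(U) = {37} ∈ τ_X ✓.
  U = {L, M}: f^{-1}(U) = {35, 38} ∉ τ_X ✗.
  U = {L, O}: f^{-1}(U) = {37} ∈ τ_X ✓.
  U = {L, M, O}: f^{-1}(U) = {35, 37, 38} ∉ τ_X ✗.
  U = {L, N, O}: f^{-1}(U) = {36, 37} ∉ τ_X ✗.
  U = {L, M, N, O}: f^{-1}(U) = {35, 36, 37, 38} ∈ τ_X ✓.
Found U = {L, M} with f^{-1}(U) = {35, 38} not in τ_X. Therefore f is NOT continuous.


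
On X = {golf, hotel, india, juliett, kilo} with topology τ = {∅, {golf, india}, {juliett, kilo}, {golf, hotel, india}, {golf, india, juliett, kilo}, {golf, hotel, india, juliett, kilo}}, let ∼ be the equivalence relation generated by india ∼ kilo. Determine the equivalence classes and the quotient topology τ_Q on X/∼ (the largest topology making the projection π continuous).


X/∼ = {[golf], [hotel], [india=kilo], [juliett]}; |τ_Q| = 3.

Equivalence classes: [golf], [hotel], [india=kilo], [juliett].
Quotient map π: X → X/∼ sends golf ↦ [golf], hotel ↦ [hotel], india ↦ [india=kilo], juliett ↦ [juliett], kilo ↦ [india=kilo].
For each subset V ⊆ X/∼, compute π^{-1}(V) ⊆ X and check whether π^{-1}(V) ∈ τ. V is open in τ_Q iff π^{-1}(V) ∈ τ.
  V = {}: π^{-1}(V) = ∅ ∈ τ ✓.
  V = {[golf]}: π^{-1}(V) = {golf} ∉ τ ✗.
  V = {[hotel]}: π^{-1}(V) = {hotel} ∉ τ ✗.
  V = {[golf], [hotel]}: π^{-1}(V) = {golf, hotel} ∉ τ ✗.
  V = {[india=kilo]}: π^{-1}(V) = {india, kilo} ∉ τ ✗.
  V = {[golf], [india=kilo]}: π^{-1}(V) = {golf, india, kilo} ∉ τ ✗.
  V = {[hotel], [india=kilo]}: π^{-1}(V) = {hotel, india, kilo} ∉ τ ✗.
  V = {[golf], [hotel], [india=kilo]}: π^{-1}(V) = {golf, hotel, india, kilo} ∉ τ ✗.
  V = {[juliett]}: π^{-1}(V) = {juliett} ∉ τ ✗.
  V = {[golf], [juliett]}: π^{-1}(V) = {golf, juliett} ∉ τ ✗.
  V = {[hotel], [juliett]}: π^{-1}(V) = {hotel, juliett} ∉ τ ✗.
  V = {[golf], [hotel], [juliett]}: π^{-1}(V) = {golf, hotel, juliett} ∉ τ ✗.
  V = {[india=kilo], [juliett]}: π^{-1}(V) = {india, juliett, kilo} ∉ τ ✗.
  V = {[golf], [india=kilo], [juliett]}: π^{-1}(V) = {golf, india, juliett, kilo} ∈ τ ✓.
  V = {[hotel], [india=kilo], [juliett]}: π^{-1}(V) = {hotel, india, juliett, kilo} ∉ τ ✗.
  V = {[golf], [hotel], [india=kilo], [juliett]}: π^{-1}(V) = {golf, hotel, india, juliett, kilo} ∈ τ ✓.
Open sets in the quotient: τ_Q = {{}, {[golf], [india=kilo], [juliett]}, {[golf], [hotel], [india=kilo], [juliett]}} (3 elements).


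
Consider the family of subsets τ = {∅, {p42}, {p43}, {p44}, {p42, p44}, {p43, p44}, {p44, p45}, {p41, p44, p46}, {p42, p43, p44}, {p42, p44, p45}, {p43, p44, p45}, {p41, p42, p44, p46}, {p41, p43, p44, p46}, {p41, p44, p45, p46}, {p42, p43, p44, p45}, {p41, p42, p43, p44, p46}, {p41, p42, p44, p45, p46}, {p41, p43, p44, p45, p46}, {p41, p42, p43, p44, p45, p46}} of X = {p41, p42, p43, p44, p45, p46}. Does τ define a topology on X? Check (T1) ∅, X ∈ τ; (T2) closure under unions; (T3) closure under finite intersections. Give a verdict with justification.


τ is NOT a topology on X.

Axiom (T1): ∅ ∈ τ? Yes; X ∈ τ? Yes.
Axiom (T2/T3): check pairwise unions and intersections of members of τ.
Counterexample for (T2): {p42} ∪ {p43} = {p42, p43} ∉ τ. Therefore τ is NOT a topology.


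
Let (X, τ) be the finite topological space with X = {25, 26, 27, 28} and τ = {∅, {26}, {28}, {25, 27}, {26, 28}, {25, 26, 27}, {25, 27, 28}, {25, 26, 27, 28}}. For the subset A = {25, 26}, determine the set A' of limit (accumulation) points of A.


A' = {27}

For each x ∈ X, list the open sets U ∈ τ with x ∈ U, then check whether U ∩ (A ∖ {x}) ≠ ∅ for every such U.
  x = 25: open {25, 27} ∋ x has {25, 27} ∩ (A ∖ {25}) = ∅, so x is NOT a limit point.
  x = 26: open {26} ∋ x has {26} ∩ (A ∖ {26}) = ∅, so x is NOT a limit point.
  x = 27: opens ∋ x are {25, 27}, {25, 26, 27}, {25, 27, 28}, {25, 26, 27, 28}; each meets A ∖ {27}, so x IS a limit point.
  x = 28: open {28} ∋ x has {28} ∩ (A ∖ {28}) = ∅, so x is NOT a limit point.
Collecting: A' = {27}.


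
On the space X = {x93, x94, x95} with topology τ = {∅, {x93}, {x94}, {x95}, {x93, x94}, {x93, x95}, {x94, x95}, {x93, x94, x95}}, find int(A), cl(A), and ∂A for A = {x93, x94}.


int(A) = {x93, x94}, cl(A) = {x93, x94}, ∂A = ∅.

Closed sets in (X, τ) are complements of opens:
  closed(X, τ) = {∅, {x93}, {x94}, {x95}, {x93, x94}, {x93, x95}, {x94, x95}, {x93, x94, x95}}.
int(A) = ⋃ {U ∈ τ : U ⊆ A}. Opens contained in A: ∅, {x93}, {x94}, {x93, x94}.
Taking the union of these: int(A) = {x93, x94}.
cl(A) = ⋂ {C closed : A ⊆ C}. Closed sets containing A: {x93, x94}, {x93, x94, x95}.
Intersecting these: cl(A) = {x93, x94}.
∂A = cl(A) ∖ int(A) = {x93, x94} ∖ {x93, x94} = ∅.


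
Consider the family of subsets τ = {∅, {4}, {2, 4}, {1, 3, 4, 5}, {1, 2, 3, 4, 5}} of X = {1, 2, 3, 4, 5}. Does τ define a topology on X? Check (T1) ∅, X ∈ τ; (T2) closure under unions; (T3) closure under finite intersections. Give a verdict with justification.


τ IS a topology on X.

Axiom (T1): ∅ ∈ τ? Yes; X ∈ τ? Yes.
Axiom (T2/T3): check pairwise unions and intersections of members of τ.
All pairwise intersections and unions checked — each lies in τ. Therefore τ satisfies (T1), (T2), (T3): it IS a topology on X.


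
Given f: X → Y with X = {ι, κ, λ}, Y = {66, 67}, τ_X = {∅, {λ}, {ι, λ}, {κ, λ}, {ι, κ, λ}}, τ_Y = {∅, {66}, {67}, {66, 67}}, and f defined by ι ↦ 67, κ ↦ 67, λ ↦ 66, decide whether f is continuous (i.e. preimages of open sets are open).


f is NOT continuous.

Compute f^{-1}(U) for each U ∈ τ_Y:
  U = ∅: f^{-1}(U) = ∅ ∈ τ_X ✓.
  U = {66}: f^{-1}(U) = {λ} ∈ τ_X ✓.
  U = {67}: f^{-1}(U) = {ι, κ} ∉ τ_X ✗.
  U = {66, 67}: f^{-1}(U) = {ι, κ, λ} ∈ τ_X ✓.
Found U = {67} with f^{-1}(U) = {ι, κ} not in τ_X. Therefore f is NOT continuous.


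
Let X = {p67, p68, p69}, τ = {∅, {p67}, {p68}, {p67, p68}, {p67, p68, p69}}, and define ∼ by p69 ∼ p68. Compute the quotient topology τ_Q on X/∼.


X/∼ = {[p67], [p68=p69]}; |τ_Q| = 3.

Equivalence classes: [p67], [p68=p69].
Quotient map π: X → X/∼ sends p67 ↦ [p67], p68 ↦ [p68=p69], p69 ↦ [p68=p69].
For each subset V ⊆ X/∼, compute π^{-1}(V) ⊆ X and check whether π^{-1}(V) ∈ τ. V is open in τ_Q iff π^{-1}(V) ∈ τ.
  V = {}: π^{-1}(V) = ∅ ∈ τ ✓.
  V = {[p67]}: π^{-1}(V) = {p67} ∈ τ ✓.
  V = {[p68=p69]}: π^{-1}(V) = {p68, p69} ∉ τ ✗.
  V = {[p67], [p68=p69]}: π^{-1}(V) = {p67, p68, p69} ∈ τ ✓.
Open sets in the quotient: τ_Q = {{}, {[p67]}, {[p67], [p68=p69]}} (3 elements).


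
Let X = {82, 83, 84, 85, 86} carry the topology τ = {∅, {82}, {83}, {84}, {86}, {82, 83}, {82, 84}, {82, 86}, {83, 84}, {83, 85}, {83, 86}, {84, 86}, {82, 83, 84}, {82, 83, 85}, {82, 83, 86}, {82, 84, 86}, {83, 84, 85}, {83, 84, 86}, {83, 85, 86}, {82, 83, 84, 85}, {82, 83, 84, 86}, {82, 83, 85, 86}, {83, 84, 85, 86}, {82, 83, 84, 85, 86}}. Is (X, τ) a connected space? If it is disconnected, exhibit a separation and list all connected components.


(X, τ) is disconnected; components = [{82}, {84}, {86}, {83, 85}].

Find clopen sets (U ∈ τ with X ∖ U ∈ τ):
  U = ∅, X ∖ U = {82, 83, 84, 85, 86} — both open, so U is clopen.
  U = {82}, X ∖ U = {83, 84, 85, 86} — both open, so U is clopen.
  U = {84}, X ∖ U = {82, 83, 85, 86} — both open, so U is clopen.
  U = {86}, X ∖ U = {82, 83, 84, 85} — both open, so U is clopen.
  U = {82, 84}, X ∖ U = {83, 85, 86} — both open, so U is clopen.
  U = {82, 86}, X ∖ U = {83, 84, 85} — both open, so U is clopen.
  U = {83, 85}, X ∖ U = {82, 84, 86} — both open, so U is clopen.
  U = {84, 86}, X ∖ U = {82, 83, 85} — both open, so U is clopen.
  U = {82, 83, 85}, X ∖ U = {84, 86} — both open, so U is clopen.
  U = {82, 84, 86}, X ∖ U = {83, 85} — both open, so U is clopen.
  U = {83, 84, 85}, X ∖ U = {82, 86} — both open, so U is clopen.
  U = {83, 85, 86}, X ∖ U = {82, 84} — both open, so U is clopen.
  U = {82, 83, 84, 85}, X ∖ U = {86} — both open, so U is clopen.
  U = {82, 83, 85, 86}, X ∖ U = {84} — both open, so U is clopen.
  U = {83, 84, 85, 86}, X ∖ U = {82} — both open, so U is clopen.
  U = {82, 83, 84, 85, 86}, X ∖ U = ∅ — both open, so U is clopen.
Nontrivial clopen(s) exist: e.g. {83, 84, 85, 86}. So (X, τ) is disconnected.
Compute connected components by grouping points that agree on all clopens:
  component: {82}
  component: {84}
  component: {86}
  component: {83, 85}


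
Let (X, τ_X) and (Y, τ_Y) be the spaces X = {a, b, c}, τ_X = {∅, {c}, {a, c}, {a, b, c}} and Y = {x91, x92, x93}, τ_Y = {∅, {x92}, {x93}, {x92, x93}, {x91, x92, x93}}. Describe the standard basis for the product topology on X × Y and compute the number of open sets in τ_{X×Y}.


Basis B = {∅ × ∅, {c} × {x92}, {c} × {x93}, {a, c} × {x92}, {a, c} × {x93}, {c} × {x92, x93}, {a, b, c} × {x92}, {a, b, c} × {x93}, {c} × {x91, x92, x93}, {a, c} × {x92, x93}, {a, c} × {x91, x92, x93}, {a, b, c} × {x92, x93}, {a, b, c} × {x91, x92, x93}}; |τ_{X×Y}| = 30.

Enumerate products U × V with U ∈ τ_X, V ∈ τ_Y (deduplicated):
  ∅ × ∅ = {} (∅)
  {c} × {x92} = {(c,x92)}
  {c} × {x93} = {(c,x93)}
  {a, c} × {x92} = {(a,x92), (c,x92)}
  {a, c} × {x93} = {(a,x93), (c,x93)}
  {c} × {x92, x93} = {(c,x92), (c,x93)}
  {a, b, c} × {x92} = {(a,x92), (b,x92), (c,x92)}
  {a, b, c} × {x93} = {(a,x93), (b,x93), (c,x93)}
  {c} × {x91, x92, x93} = {(c,x91), (c,x92), (c,x93)}
  {a, c} × {x92, x93} = {(a,x92), (a,x93), (c,x92), (c,x93)}
  {a, c} × {x91, x92, x93} = {(a,x91), (a,x92), (a,x93), (c,x91), (c,x92), (c,x93)}
  {a, b, c} × {x92, x93} = {(a,x92), (a,x93), (b,x92), (b,x93), (c,x92), (c,x93)}
  {a, b, c} × {x91, x92, x93} = {(a,x91), (a,x92), (a,x93), (b,x91), (b,x92), (b,x93), (c,x91), (c,x92), (c,x93)}
These 13 distinct sets form the basis B.
Close under arbitrary unions to get τ_{X×Y}; counting gives |τ_{X×Y}| = 30.


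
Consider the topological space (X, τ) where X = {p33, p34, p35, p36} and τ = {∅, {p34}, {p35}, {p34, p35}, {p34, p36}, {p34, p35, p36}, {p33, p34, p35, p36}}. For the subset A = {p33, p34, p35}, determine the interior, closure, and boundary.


int(A) = {p34, p35}, cl(A) = {p33, p34, p35, p36}, ∂A = {p33, p36}.

Closed sets in (X, τ) are complements of opens:
  closed(X, τ) = {∅, {p33}, {p33, p35}, {p33, p36}, {p33, p34, p36}, {p33, p35, p36}, {p33, p34, p35, p36}}.
int(A) = ⋃ {U ∈ τ : U ⊆ A}. Opens contained in A: ∅, {p34}, {p35}, {p34, p35}.
Taking the union of these: int(A) = {p34, p35}.
cl(A) = ⋂ {C closed : A ⊆ C}. Closed sets containing A: {p33, p34, p35, p36}.
Intersecting these: cl(A) = {p33, p34, p35, p36}.
∂A = cl(A) ∖ int(A) = {p33, p34, p35, p36} ∖ {p34, p35} = {p33, p36}.


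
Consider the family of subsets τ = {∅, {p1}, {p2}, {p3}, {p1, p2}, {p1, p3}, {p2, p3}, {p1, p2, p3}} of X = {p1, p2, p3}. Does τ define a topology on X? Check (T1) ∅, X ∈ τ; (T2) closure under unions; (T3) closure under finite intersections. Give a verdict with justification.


τ IS a topology on X.

Axiom (T1): ∅ ∈ τ? Yes; X ∈ τ? Yes.
Axiom (T2/T3): check pairwise unions and intersections of members of τ.
All pairwise intersections and unions checked — each lies in τ. Therefore τ satisfies (T1), (T2), (T3): it IS a topology on X.


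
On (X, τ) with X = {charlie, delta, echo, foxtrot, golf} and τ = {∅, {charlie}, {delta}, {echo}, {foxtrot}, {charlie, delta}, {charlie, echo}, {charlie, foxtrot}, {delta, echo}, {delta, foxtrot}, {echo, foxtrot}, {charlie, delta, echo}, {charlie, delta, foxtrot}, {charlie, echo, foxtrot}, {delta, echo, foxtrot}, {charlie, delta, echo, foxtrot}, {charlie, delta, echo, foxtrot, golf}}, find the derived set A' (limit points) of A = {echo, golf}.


A' = {golf}

For each x ∈ X, list the open sets U ∈ τ with x ∈ U, then check whether U ∩ (A ∖ {x}) ≠ ∅ for every such U.
  x = charlie: open {charlie} ∋ x has {charlie} ∩ (A ∖ {charlie}) = ∅, so x is NOT a limit point.
  x = delta: open {delta} ∋ x has {delta} ∩ (A ∖ {delta}) = ∅, so x is NOT a limit point.
  x = echo: open {echo} ∋ x has {echo} ∩ (A ∖ {echo}) = ∅, so x is NOT a limit point.
  x = foxtrot: open {foxtrot} ∋ x has {foxtrot} ∩ (A ∖ {foxtrot}) = ∅, so x is NOT a limit point.
  x = golf: opens ∋ x are {charlie, delta, echo, foxtrot, golf}; each meets A ∖ {golf}, so x IS a limit point.
Collecting: A' = {golf}.


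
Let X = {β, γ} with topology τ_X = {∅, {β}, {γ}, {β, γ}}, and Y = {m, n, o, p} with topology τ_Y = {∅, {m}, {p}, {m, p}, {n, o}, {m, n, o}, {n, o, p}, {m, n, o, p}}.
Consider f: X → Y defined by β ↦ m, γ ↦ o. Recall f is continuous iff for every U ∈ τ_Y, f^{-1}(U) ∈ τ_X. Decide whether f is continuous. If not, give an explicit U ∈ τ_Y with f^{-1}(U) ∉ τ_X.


f IS continuous.

Compute f^{-1}(U) for each U ∈ τ_Y:
  U = ∅: f^{-1}(U) = ∅ ∈ τ_X ✓.
  U = {m}: f^{-1}(U) = {β} ∈ τ_X ✓.
  U = {p}: f^{-1}(U) = ∅ ∈ τ_X ✓.
  U = {m, p}: f^{-1}(U) = {β} ∈ τ_X ✓.
  U = {n, o}: f^{-1}(U) = {γ} ∈ τ_X ✓.
  U = {m, n, o}: f^{-1}(U) = {β, γ} ∈ τ_X ✓.
  U = {n, o, p}: f^{-1}(U) = {γ} ∈ τ_X ✓.
  U = {m, n, o, p}: f^{-1}(U) = {β, γ} ∈ τ_X ✓.
Every preimage lies in τ_X, so f IS continuous.


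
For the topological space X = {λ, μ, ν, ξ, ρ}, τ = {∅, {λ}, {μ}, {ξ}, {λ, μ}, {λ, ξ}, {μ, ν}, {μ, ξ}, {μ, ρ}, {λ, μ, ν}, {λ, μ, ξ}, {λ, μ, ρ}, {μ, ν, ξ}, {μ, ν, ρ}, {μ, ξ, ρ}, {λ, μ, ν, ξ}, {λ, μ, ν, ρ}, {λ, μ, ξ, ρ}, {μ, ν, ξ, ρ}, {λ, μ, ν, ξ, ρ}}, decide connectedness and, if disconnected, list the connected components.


(X, τ) is disconnected; components = [{λ}, {ξ}, {μ, ν, ρ}].

Find clopen sets (U ∈ τ with X ∖ U ∈ τ):
  U = ∅, X ∖ U = {λ, μ, ν, ξ, ρ} — both open, so U is clopen.
  U = {λ}, X ∖ U = {μ, ν, ξ, ρ} — both open, so U is clopen.
  U = {ξ}, X ∖ U = {λ, μ, ν, ρ} — both open, so U is clopen.
  U = {λ, ξ}, X ∖ U = {μ, ν, ρ} — both open, so U is clopen.
  U = {μ, ν, ρ}, X ∖ U = {λ, ξ} — both open, so U is clopen.
  U = {λ, μ, ν, ρ}, X ∖ U = {ξ} — both open, so U is clopen.
  U = {μ, ν, ξ, ρ}, X ∖ U = {λ} — both open, so U is clopen.
  U = {λ, μ, ν, ξ, ρ}, X ∖ U = ∅ — both open, so U is clopen.
Nontrivial clopen(s) exist: e.g. {λ, μ, ν, ρ}. So (X, τ) is disconnected.
Compute connected components by grouping points that agree on all clopens:
  component: {λ}
  component: {ξ}
  component: {μ, ν, ρ}


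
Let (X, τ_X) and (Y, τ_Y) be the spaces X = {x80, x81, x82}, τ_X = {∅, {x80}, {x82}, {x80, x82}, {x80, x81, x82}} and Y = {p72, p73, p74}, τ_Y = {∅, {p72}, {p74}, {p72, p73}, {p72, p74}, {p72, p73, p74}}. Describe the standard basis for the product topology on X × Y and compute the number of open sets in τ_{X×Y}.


Basis B = {∅ × ∅, {x80} × {p72}, {x80} × {p74}, {x82} × {p72}, {x82} × {p74}, {x80} × {p72, p73}, {x80} × {p72, p74}, {x80, x82} × {p72}, {x80, x82} × {p74}, {x82} × {p72, p73}, {x82} × {p72, p74}, {x80} × {p72, p73, p74}, {x80, x81, x82} × {p72}, {x80, x81, x82} × {p74}, {x82} × {p72, p73, p74}, {x80, x82} × {p72, p73}, {x80, x82} × {p72, p74}, {x80, x82} × {p72, p73, p74}, {x80, x81, x82} × {p72, p73}, {x80, x81, x82} × {p72, p74}, {x80, x81, x82} × {p72, p73, p74}}; |τ_{X×Y}| = 70.

Enumerate products U × V with U ∈ τ_X, V ∈ τ_Y (deduplicated):
  ∅ × ∅ = {} (∅)
  {x80} × {p72} = {(x80,p72)}
  {x80} × {p74} = {(x80,p74)}
  {x82} × {p72} = {(x82,p72)}
  {x82} × {p74} = {(x82,p74)}
  {x80} × {p72, p73} = {(x80,p72), (x80,p73)}
  {x80} × {p72, p74} = {(x80,p72), (x80,p74)}
  {x80, x82} × {p72} = {(x80,p72), (x82,p72)}
  {x80, x82} × {p74} = {(x80,p74), (x82,p74)}
  {x82} × {p72, p73} = {(x82,p72), (x82,p73)}
  {x82} × {p72, p74} = {(x82,p72), (x82,p74)}
  {x80} × {p72, p73, p74} = {(x80,p72), (x80,p73), (x80,p74)}
  {x80, x81, x82} × {p72} = {(x80,p72), (x81,p72), (x82,p72)}
  {x80, x81, x82} × {p74} = {(x80,p74), (x81,p74), (x82,p74)}
  {x82} × {p72, p73, p74} = {(x82,p72), (x82,p73), (x82,p74)}
  {x80, x82} × {p72, p73} = {(x80,p72), (x80,p73), (x82,p72), (x82,p73)}
  {x80, x82} × {p72, p74} = {(x80,p72), (x80,p74), (x82,p72), (x82,p74)}
  {x80, x82} × {p72, p73, p74} = {(x80,p72), (x80,p73), (x80,p74), (x82,p72), (x82,p73), (x82,p74)}
  {x80, x81, x82} × {p72, p73} = {(x80,p72), (x80,p73), (x81,p72), (x81,p73), (x82,p72), (x82,p73)}
  {x80, x81, x82} × {p72, p74} = {(x80,p72), (x80,p74), (x81,p72), (x81,p74), (x82,p72), (x82,p74)}
  {x80, x81, x82} × {p72, p73, p74} = {(x80,p72), (x80,p73), (x80,p74), (x81,p72), (x81,p73), (x81,p74), (x82,p72), (x82,p73), (x82,p74)}
These 21 distinct sets form the basis B.
Close under arbitrary unions to get τ_{X×Y}; counting gives |τ_{X×Y}| = 70.


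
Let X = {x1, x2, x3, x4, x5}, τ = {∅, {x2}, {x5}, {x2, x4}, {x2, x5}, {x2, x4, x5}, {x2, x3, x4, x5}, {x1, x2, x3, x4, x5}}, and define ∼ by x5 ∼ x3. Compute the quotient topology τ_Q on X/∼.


X/∼ = {[x1], [x2], [x3=x5], [x4]}; |τ_Q| = 5.

Equivalence classes: [x1], [x2], [x3=x5], [x4].
Quotient map π: X → X/∼ sends x1 ↦ [x1], x2 ↦ [x2], x3 ↦ [x3=x5], x4 ↦ [x4], x5 ↦ [x3=x5].
For each subset V ⊆ X/∼, compute π^{-1}(V) ⊆ X and check whether π^{-1}(V) ∈ τ. V is open in τ_Q iff π^{-1}(V) ∈ τ.
  V = {}: π^{-1}(V) = ∅ ∈ τ ✓.
  V = {[x1]}: π^{-1}(V) = {x1} ∉ τ ✗.
  V = {[x2]}: π^{-1}(V) = {x2} ∈ τ ✓.
  V = {[x1], [x2]}: π^{-1}(V) = {x1, x2} ∉ τ ✗.
  V = {[x3=x5]}: π^{-1}(V) = {x3, x5} ∉ τ ✗.
  V = {[x1], [x3=x5]}: π^{-1}(V) = {x1, x3, x5} ∉ τ ✗.
  V = {[x2], [x3=x5]}: π^{-1}(V) = {x2, x3, x5} ∉ τ ✗.
  V = {[x1], [x2], [x3=x5]}: π^{-1}(V) = {x1, x2, x3, x5} ∉ τ ✗.
  V = {[x4]}: π^{-1}(V) = {x4} ∉ τ ✗.
  V = {[x1], [x4]}: π^{-1}(V) = {x1, x4} ∉ τ ✗.
  V = {[x2], [x4]}: π^{-1}(V) = {x2, x4} ∈ τ ✓.
  V = {[x1], [x2], [x4]}: π^{-1}(V) = {x1, x2, x4} ∉ τ ✗.
  V = {[x3=x5], [x4]}: π^{-1}(V) = {x3, x4, x5} ∉ τ ✗.
  V = {[x1], [x3=x5], [x4]}: π^{-1}(V) = {x1, x3, x4, x5} ∉ τ ✗.
  V = {[x2], [x3=x5], [x4]}: π^{-1}(V) = {x2, x3, x4, x5} ∈ τ ✓.
  V = {[x1], [x2], [x3=x5], [x4]}: π^{-1}(V) = {x1, x2, x3, x4, x5} ∈ τ ✓.
Open sets in the quotient: τ_Q = {{}, {[x2]}, {[x2], [x4]}, {[x2], [x3=x5], [x4]}, {[x1], [x2], [x3=x5], [x4]}} (5 elements).


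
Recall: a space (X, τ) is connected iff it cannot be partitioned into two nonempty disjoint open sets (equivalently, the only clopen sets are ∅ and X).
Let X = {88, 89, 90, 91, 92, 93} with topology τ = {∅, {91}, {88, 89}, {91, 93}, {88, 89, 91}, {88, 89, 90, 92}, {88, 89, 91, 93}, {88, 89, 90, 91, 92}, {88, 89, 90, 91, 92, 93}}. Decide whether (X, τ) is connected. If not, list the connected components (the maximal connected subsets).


(X, τ) is disconnected; components = [{91, 93}, {88, 89, 90, 92}].

Find clopen sets (U ∈ τ with X ∖ U ∈ τ):
  U = ∅, X ∖ U = {88, 89, 90, 91, 92, 93} — both open, so U is clopen.
  U = {91, 93}, X ∖ U = {88, 89, 90, 92} — both open, so U is clopen.
  U = {88, 89, 90, 92}, X ∖ U = {91, 93} — both open, so U is clopen.
  U = {88, 89, 90, 91, 92, 93}, X ∖ U = ∅ — both open, so U is clopen.
Nontrivial clopen(s) exist: e.g. {91, 93}. So (X, τ) is disconnected.
Compute connected components by grouping points that agree on all clopens:
  component: {91, 93}
  component: {88, 89, 90, 92}


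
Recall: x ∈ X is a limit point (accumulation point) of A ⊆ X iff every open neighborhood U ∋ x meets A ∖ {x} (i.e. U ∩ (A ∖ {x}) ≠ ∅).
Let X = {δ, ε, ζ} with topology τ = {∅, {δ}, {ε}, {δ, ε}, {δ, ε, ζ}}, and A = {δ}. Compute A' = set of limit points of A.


A' = {ζ}

For each x ∈ X, list the open sets U ∈ τ with x ∈ U, then check whether U ∩ (A ∖ {x}) ≠ ∅ for every such U.
  x = δ: open {δ} ∋ x has {δ} ∩ (A ∖ {δ}) = ∅, so x is NOT a limit point.
  x = ε: open {ε} ∋ x has {ε} ∩ (A ∖ {ε}) = ∅, so x is NOT a limit point.
  x = ζ: opens ∋ x are {δ, ε, ζ}; each meets A ∖ {ζ}, so x IS a limit point.
Collecting: A' = {ζ}.


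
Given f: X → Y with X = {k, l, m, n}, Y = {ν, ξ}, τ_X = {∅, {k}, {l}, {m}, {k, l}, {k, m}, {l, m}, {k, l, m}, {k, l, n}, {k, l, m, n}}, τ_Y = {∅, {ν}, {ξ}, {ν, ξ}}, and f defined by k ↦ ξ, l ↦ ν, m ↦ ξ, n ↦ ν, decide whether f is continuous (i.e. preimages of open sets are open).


f is NOT continuous.

Compute f^{-1}(U) for each U ∈ τ_Y:
  U = ∅: f^{-1}(U) = ∅ ∈ τ_X ✓.
  U = {ν}: f^{-1}(U) = {l, n} ∉ τ_X ✗.
  U = {ξ}: f^{-1}(U) = {k, m} ∈ τ_X ✓.
  U = {ν, ξ}: f^{-1}(U) = {k, l, m, n} ∈ τ_X ✓.
Found U = {ν} with f^{-1}(U) = {l, n} not in τ_X. Therefore f is NOT continuous.


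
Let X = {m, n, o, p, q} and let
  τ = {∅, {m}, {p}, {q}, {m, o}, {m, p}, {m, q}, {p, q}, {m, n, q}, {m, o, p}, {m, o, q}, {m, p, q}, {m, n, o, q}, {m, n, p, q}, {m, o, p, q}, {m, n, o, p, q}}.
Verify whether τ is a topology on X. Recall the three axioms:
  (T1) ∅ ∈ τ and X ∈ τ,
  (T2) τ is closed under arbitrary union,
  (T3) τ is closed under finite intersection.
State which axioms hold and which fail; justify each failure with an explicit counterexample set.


τ IS a topology on X.

Axiom (T1): ∅ ∈ τ? Yes; X ∈ τ? Yes.
Axiom (T2/T3): check pairwise unions and intersections of members of τ.
All pairwise intersections and unions checked — each lies in τ. Therefore τ satisfies (T1), (T2), (T3): it IS a topology on X.


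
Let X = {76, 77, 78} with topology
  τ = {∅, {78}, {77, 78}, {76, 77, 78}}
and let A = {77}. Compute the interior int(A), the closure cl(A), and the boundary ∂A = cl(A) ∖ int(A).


int(A) = ∅, cl(A) = {76, 77}, ∂A = {76, 77}.

Closed sets in (X, τ) are complements of opens:
  closed(X, τ) = {∅, {76}, {76, 77}, {76, 77, 78}}.
int(A) = ⋃ {U ∈ τ : U ⊆ A}. Opens contained in A: ∅.
Taking the union of these: int(A) = ∅.
cl(A) = ⋂ {C closed : A ⊆ C}. Closed sets containing A: {76, 77}, {76, 77, 78}.
Intersecting these: cl(A) = {76, 77}.
∂A = cl(A) ∖ int(A) = {76, 77} ∖ ∅ = {76, 77}.


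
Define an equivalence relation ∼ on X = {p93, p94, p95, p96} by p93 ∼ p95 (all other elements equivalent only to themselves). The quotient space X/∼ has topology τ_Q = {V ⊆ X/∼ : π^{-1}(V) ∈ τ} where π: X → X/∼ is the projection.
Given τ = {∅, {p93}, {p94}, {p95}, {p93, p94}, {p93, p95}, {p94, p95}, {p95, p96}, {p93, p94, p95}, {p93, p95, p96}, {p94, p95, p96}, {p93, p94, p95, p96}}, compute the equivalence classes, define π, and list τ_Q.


X/∼ = {[p93=p95], [p94], [p96]}; |τ_Q| = 6.

Equivalence classes: [p93=p95], [p94], [p96].
Quotient map π: X → X/∼ sends p93 ↦ [p93=p95], p94 ↦ [p94], p95 ↦ [p93=p95], p96 ↦ [p96].
For each subset V ⊆ X/∼, compute π^{-1}(V) ⊆ X and check whether π^{-1}(V) ∈ τ. V is open in τ_Q iff π^{-1}(V) ∈ τ.
  V = {}: π^{-1}(V) = ∅ ∈ τ ✓.
  V = {[p93=p95]}: π^{-1}(V) = {p93, p95} ∈ τ ✓.
  V = {[p94]}: π^{-1}(V) = {p94} ∈ τ ✓.
  V = {[p93=p95], [p94]}: π^{-1}(V) = {p93, p94, p95} ∈ τ ✓.
  V = {[p96]}: π^{-1}(V) = {p96} ∉ τ ✗.
  V = {[p93=p95], [p96]}: π^{-1}(V) = {p93, p95, p96} ∈ τ ✓.
  V = {[p94], [p96]}: π^{-1}(V) = {p94, p96} ∉ τ ✗.
  V = {[p93=p95], [p94], [p96]}: π^{-1}(V) = {p93, p94, p95, p96} ∈ τ ✓.
Open sets in the quotient: τ_Q = {{}, {[p93=p95]}, {[p94]}, {[p93=p95], [p94]}, {[p93=p95], [p96]}, {[p93=p95], [p94], [p96]}} (6 elements).


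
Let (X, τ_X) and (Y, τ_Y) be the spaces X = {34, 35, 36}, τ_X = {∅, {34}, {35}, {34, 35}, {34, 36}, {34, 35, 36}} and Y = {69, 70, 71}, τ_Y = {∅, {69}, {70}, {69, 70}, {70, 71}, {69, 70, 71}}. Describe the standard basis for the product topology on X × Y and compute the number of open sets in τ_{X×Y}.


Basis B = {∅ × ∅, {34} × {69}, {34} × {70}, {35} × {69}, {35} × {70}, {34} × {69, 70}, {34, 35} × {69}, {34, 36} × {69}, {34} × {70, 71}, {34, 35} × {70}, {34, 36} × {70}, {35} × {69, 70}, {35} × {70, 71}, {34} × {69, 70, 71}, {34, 35, 36} × {69}, {34, 35, 36} × {70}, {35} × {69, 70, 71}, {34, 35} × {69, 70}, {34, 36} × {69, 70}, {34, 35} × {70, 71}, {34, 36} × {70, 71}, {34, 35} × {69, 70, 71}, {34, 36} × {69, 70, 71}, {34, 35, 36} × {69, 70}, {34, 35, 36} × {70, 71}, {34, 35, 36} × {69, 70, 71}}; |τ_{X×Y}| = 108.

Enumerate products U × V with U ∈ τ_X, V ∈ τ_Y (deduplicated):
  ∅ × ∅ = {} (∅)
  {34} × {69} = {(34,69)}
  {34} × {70} = {(34,70)}
  {35} × {69} = {(35,69)}
  {35} × {70} = {(35,70)}
  {34} × {69, 70} = {(34,69), (34,70)}
  {34, 35} × {69} = {(34,69), (35,69)}
  {34, 36} × {69} = {(34,69), (36,69)}
  {34} × {70, 71} = {(34,70), (34,71)}
  {34, 35} × {70} = {(34,70), (35,70)}
  {34, 36} × {70} = {(34,70), (36,70)}
  {35} × {69, 70} = {(35,69), (35,70)}
  {35} × {70, 71} = {(35,70), (35,71)}
  {34} × {69, 70, 71} = {(34,69), (34,70), (34,71)}
  {34, 35, 36} × {69} = {(34,69), (35,69), (36,69)}
  {34, 35, 36} × {70} = {(34,70), (35,70), (36,70)}
  {35} × {69, 70, 71} = {(35,69), (35,70), (35,71)}
  {34, 35} × {69, 70} = {(34,69), (34,70), (35,69), (35,70)}
  {34, 36} × {69, 70} = {(34,69), (34,70), (36,69), (36,70)}
  {34, 35} × {70, 71} = {(34,70), (34,71), (35,70), (35,71)}
  {34, 36} × {70, 71} = {(34,70), (34,71), (36,70), (36,71)}
  {34, 35} × {69, 70, 71} = {(34,69), (34,70), (34,71), (35,69), (35,70), (35,71)}
  {34, 36} × {69, 70, 71} = {(34,69), (34,70), (34,71), (36,69), (36,70), (36,71)}
  {34, 35, 36} × {69, 70} = {(34,69), (34,70), (35,69), (35,70), (36,69), (36,70)}
  {34, 35, 36} × {70, 71} = {(34,70), (34,71), (35,70), (35,71), (36,70), (36,71)}
  {34, 35, 36} × {69, 70, 71} = {(34,69), (34,70), (34,71), (35,69), (35,70), (35,71), (36,69), (36,70), (36,71)}
These 26 distinct sets form the basis B.
Close under arbitrary unions to get τ_{X×Y}; counting gives |τ_{X×Y}| = 108.


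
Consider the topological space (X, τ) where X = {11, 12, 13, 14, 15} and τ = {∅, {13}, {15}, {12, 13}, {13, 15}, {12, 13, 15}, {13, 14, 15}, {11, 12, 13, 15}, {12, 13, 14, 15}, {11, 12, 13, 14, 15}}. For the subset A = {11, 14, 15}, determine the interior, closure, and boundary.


int(A) = {15}, cl(A) = {11, 14, 15}, ∂A = {11, 14}.

Closed sets in (X, τ) are complements of opens:
  closed(X, τ) = {∅, {11}, {14}, {11, 12}, {11, 14}, {11, 12, 14}, {11, 14, 15}, {11, 12, 13, 14}, {11, 12, 14, 15}, {11, 12, 13, 14, 15}}.
int(A) = ⋃ {U ∈ τ : U ⊆ A}. Opens contained in A: ∅, {15}.
Taking the union of these: int(A) = {15}.
cl(A) = ⋂ {C closed : A ⊆ C}. Closed sets containing A: {11, 14, 15}, {11, 12, 14, 15}, {11, 12, 13, 14, 15}.
Intersecting these: cl(A) = {11, 14, 15}.
∂A = cl(A) ∖ int(A) = {11, 14, 15} ∖ {15} = {11, 14}.


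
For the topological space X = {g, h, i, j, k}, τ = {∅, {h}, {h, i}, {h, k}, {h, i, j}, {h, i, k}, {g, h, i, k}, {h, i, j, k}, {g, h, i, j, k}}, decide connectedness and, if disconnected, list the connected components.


(X, τ) is connected.

Find clopen sets (U ∈ τ with X ∖ U ∈ τ):
  U = ∅, X ∖ U = {g, h, i, j, k} — both open, so U is clopen.
  U = {g, h, i, j, k}, X ∖ U = ∅ — both open, so U is clopen.
Only trivial clopens (∅ and X) exist, so (X, τ) is connected.
Compute connected components by grouping points that agree on all clopens:
  component: {g, h, i, j, k}
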